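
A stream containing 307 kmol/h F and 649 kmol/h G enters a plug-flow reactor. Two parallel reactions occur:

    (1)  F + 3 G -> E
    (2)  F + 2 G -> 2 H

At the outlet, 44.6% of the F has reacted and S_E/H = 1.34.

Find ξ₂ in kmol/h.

ξ₂ = 37.2 kmol/h

Conversion of F: F consumed = 0.446 × 307 = 136.9 kmol/h = 1ξ₁ + 1ξ₂.
Selectivity: 1ξ₁ / (2ξ₂) = 1.34 → ξ₁ = 2.68 ξ₂.
Substitute: (1·2.68 + 1) ξ₂ = 136.9 → ξ₂ = 37.21 kmol/h, ξ₁ = 99.71 kmol/h.
Outlet amounts (n = n₀ + Σ ν·ξ):
  F: 307 − 1(99.71) − 1(37.21) = 170.1
  G: 649 − 3(99.71) − 2(37.21) = 275.4
  E: 0 + 1(99.71) = 99.71
  H: 0 + 2(37.21) = 74.41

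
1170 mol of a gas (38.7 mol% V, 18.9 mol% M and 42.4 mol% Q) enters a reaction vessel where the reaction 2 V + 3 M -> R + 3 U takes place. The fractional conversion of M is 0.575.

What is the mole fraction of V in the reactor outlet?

0.326

M reacted = 0.575 × 221.1 = 127.1 mol; ν_M = −3, so ξ = 127.1/3 = 42.38 mol.
Outlet amounts (n = n₀ + ν ξ):
  V: 452.8 − 2(42.38) = 368
  M: 221.1 − 3(42.38) = 93.98
  R: 0 + 1(42.38) = 42.38
  U: 0 + 3(42.38) = 127.1
  Q: 496.1 (inert)
Total out = 1128 mol; y_V = 368 / 1128 = 0.3264.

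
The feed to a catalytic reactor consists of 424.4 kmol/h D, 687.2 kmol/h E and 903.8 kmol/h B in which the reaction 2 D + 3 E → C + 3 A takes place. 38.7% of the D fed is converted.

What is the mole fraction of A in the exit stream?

0.127

D reacted = 0.387 × 424.4 = 164.2 kmol/h; ν_D = −2, so ξ = 164.2/2 = 82.12 kmol/h.
Outlet amounts (n = n₀ + ν ξ):
  D: 424.4 − 2(82.12) = 260.2
  E: 687.2 − 3(82.12) = 440.8
  C: 0 + 1(82.12) = 82.12
  A: 0 + 3(82.12) = 246.4
  B: 903.8 (inert)
Total out = 1933 kmol/h; y_A = 246.4 / 1933 = 0.1274.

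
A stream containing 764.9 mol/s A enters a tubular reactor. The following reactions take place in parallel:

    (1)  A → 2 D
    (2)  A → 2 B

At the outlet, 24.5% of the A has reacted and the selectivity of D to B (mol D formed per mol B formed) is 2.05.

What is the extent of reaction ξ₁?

ξ₁ = 126 mol/s

Conversion of A: A consumed = 0.245 × 764.9 = 187.4 mol/s = 1ξ₁ + 1ξ₂.
Selectivity: 2ξ₁ / (2ξ₂) = 2.05 → ξ₁ = 2.05 ξ₂.
Substitute: (1·2.05 + 1) ξ₂ = 187.4 → ξ₂ = 61.44 mol/s, ξ₁ = 126 mol/s.
Outlet amounts (n = n₀ + Σ ν·ξ):
  A: 764.9 − 1(126) − 1(61.44) = 577.5
  D: 0 + 2(126) = 251.9
  B: 0 + 2(61.44) = 122.9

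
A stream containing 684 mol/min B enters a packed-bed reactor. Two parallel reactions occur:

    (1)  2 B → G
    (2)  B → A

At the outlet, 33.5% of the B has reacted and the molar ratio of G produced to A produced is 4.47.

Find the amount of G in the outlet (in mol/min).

103 mol/min

Conversion of B: B consumed = 0.335 × 684 = 229.1 mol/min = 2ξ₁ + 1ξ₂.
Selectivity: 1ξ₁ / (1ξ₂) = 4.47 → ξ₁ = 4.47 ξ₂.
Substitute: (2·4.47 + 1) ξ₂ = 229.1 → ξ₂ = 23.05 mol/min, ξ₁ = 103 mol/min.
Outlet amounts (n = n₀ + Σ ν·ξ):
  B: 684 − 2(103) − 1(23.05) = 454.9
  G: 0 + 1(103) = 103
  A: 0 + 1(23.05) = 23.05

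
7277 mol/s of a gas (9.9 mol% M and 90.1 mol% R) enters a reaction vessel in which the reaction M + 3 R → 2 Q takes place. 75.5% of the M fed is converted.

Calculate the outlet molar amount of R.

4920 mol/s

M reacted = 0.755 × 720.4 = 543.9 mol/s; ν_M = −1, so ξ = 543.9/1 = 543.9 mol/s.
Outlet amounts (n = n₀ + ν ξ):
  M: 720.4 − 1(543.9) = 176.5
  R: 6557 − 3(543.9) = 4925
  Q: 0 + 2(543.9) = 1088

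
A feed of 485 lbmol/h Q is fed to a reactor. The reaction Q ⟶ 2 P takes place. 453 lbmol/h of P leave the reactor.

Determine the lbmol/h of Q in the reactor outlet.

For P: n = n₀ + 2ξ → 453 = 0 + 2ξ, giving ξ = 226.5 lbmol/h.
Outlet amounts (n = n₀ + ν ξ):
  Q: 485 − 1(226.5) = 258.5
  P: 0 + 2(226.5) = 453

258 lbmol/h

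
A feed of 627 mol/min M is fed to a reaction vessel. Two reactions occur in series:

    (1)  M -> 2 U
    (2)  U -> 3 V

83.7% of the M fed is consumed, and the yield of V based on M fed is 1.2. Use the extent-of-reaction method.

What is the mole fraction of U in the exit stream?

Conversion of M: M consumed = 1ξ₁ = 0.837 × 627 → ξ₁ = 524.8 mol/min.
Yield of V: 3ξ₂ / 627 = 1.2 → ξ₂ = 250.8 mol/min.
Outlet amounts (n = n₀ + Σ ν·ξ):
  M: 627 − 1(524.8) = 102.2
  U: 0 + 2(524.8) − 1(250.8) = 798.8
  V: 0 + 3(250.8) = 752.4
Total out = 1653 mol/min; y_U = 798.8 / 1653 = 0.4831.

0.483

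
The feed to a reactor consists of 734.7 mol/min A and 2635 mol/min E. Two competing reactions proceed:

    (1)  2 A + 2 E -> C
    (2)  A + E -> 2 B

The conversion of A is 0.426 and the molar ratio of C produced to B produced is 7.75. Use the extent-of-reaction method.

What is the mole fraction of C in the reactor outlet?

Conversion of A: A consumed = 0.426 × 734.7 = 313 mol/min = 2ξ₁ + 1ξ₂.
Selectivity: 1ξ₁ / (2ξ₂) = 7.75 → ξ₁ = 15.5 ξ₂.
Substitute: (2·15.5 + 1) ξ₂ = 313 → ξ₂ = 9.781 mol/min, ξ₁ = 151.6 mol/min.
Outlet amounts (n = n₀ + Σ ν·ξ):
  A: 734.7 − 2(151.6) − 1(9.781) = 421.7
  E: 2635 − 2(151.6) − 1(9.781) = 2322
  C: 0 + 1(151.6) = 151.6
  B: 0 + 2(9.781) = 19.56
Total out = 2915 mol/min; y_C = 151.6 / 2915 = 0.05201.

0.052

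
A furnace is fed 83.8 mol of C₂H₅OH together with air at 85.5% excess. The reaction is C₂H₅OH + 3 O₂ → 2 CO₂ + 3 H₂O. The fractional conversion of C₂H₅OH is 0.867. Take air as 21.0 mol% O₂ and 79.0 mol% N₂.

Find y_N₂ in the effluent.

Stoichiometric O₂ = 3 × 83.8 = 251.4 mol; O₂ fed = 251.4 × 1.855 = 466.3 mol.
N₂ fed = 466.3 × 79/21 = 1754 mol.
Fuel reacted = 0.867 × 83.8 → ξ = 72.65 mol.
Outlet (n = n₀ + ν ξ):
  C₂H₅OH: 83.8 − 1(72.65) = 11.15
  O₂: 466.3 − 3(72.65) = 248.4
  N₂: 1754 (inert)
  CO₂: 0 + 2(72.65) = 145.3
  H₂O: 0 + 3(72.65) = 218
Total out = 2377 mol; y_N₂ = 1754 / 2377 = 0.738.

0.738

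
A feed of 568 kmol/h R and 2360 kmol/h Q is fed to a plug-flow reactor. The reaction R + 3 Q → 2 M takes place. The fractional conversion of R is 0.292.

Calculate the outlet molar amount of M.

R reacted = 0.292 × 568 = 165.9 kmol/h; ν_R = −1, so ξ = 165.9/1 = 165.9 kmol/h.
Outlet amounts (n = n₀ + ν ξ):
  R: 568 − 1(165.9) = 402.1
  Q: 2360 − 3(165.9) = 1862
  M: 0 + 2(165.9) = 331.7

332 kmol/h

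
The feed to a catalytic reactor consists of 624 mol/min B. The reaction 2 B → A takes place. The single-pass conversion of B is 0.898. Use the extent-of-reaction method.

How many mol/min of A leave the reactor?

280 mol/min

B reacted = 0.898 × 624 = 560.4 mol/min; ν_B = −2, so ξ = 560.4/2 = 280.2 mol/min.
Outlet amounts (n = n₀ + ν ξ):
  B: 624 − 2(280.2) = 63.65
  A: 0 + 1(280.2) = 280.2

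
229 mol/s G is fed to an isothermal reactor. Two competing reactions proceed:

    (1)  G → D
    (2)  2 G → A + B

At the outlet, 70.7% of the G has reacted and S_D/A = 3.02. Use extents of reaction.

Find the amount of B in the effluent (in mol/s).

32.3 mol/s

Conversion of G: G consumed = 0.707 × 229 = 161.9 mol/s = 1ξ₁ + 2ξ₂.
Selectivity: 1ξ₁ / (1ξ₂) = 3.02 → ξ₁ = 3.02 ξ₂.
Substitute: (1·3.02 + 2) ξ₂ = 161.9 → ξ₂ = 32.25 mol/s, ξ₁ = 97.4 mol/s.
Outlet amounts (n = n₀ + Σ ν·ξ):
  G: 229 − 1(97.4) − 2(32.25) = 67.1
  D: 0 + 1(97.4) = 97.4
  A: 0 + 1(32.25) = 32.25
  B: 0 + 1(32.25) = 32.25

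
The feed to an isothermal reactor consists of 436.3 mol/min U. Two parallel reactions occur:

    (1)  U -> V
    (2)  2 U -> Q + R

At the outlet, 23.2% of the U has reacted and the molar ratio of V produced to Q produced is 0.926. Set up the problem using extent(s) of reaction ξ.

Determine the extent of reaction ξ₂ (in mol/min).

Conversion of U: U consumed = 0.232 × 436.3 = 101.2 mol/min = 1ξ₁ + 2ξ₂.
Selectivity: 1ξ₁ / (1ξ₂) = 0.926 → ξ₁ = 0.926 ξ₂.
Substitute: (1·0.926 + 2) ξ₂ = 101.2 → ξ₂ = 34.59 mol/min, ξ₁ = 32.03 mol/min.
Outlet amounts (n = n₀ + Σ ν·ξ):
  U: 436.3 − 1(32.03) − 2(34.59) = 335.1
  V: 0 + 1(32.03) = 32.03
  Q: 0 + 1(34.59) = 34.59
  R: 0 + 1(34.59) = 34.59

ξ₂ = 34.6 mol/min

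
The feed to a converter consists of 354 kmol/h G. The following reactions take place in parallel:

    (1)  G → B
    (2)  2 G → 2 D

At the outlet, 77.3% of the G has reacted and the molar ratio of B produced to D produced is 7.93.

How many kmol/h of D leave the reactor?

Conversion of G: G consumed = 0.773 × 354 = 273.6 kmol/h = 1ξ₁ + 2ξ₂.
Selectivity: 1ξ₁ / (2ξ₂) = 7.93 → ξ₁ = 15.86 ξ₂.
Substitute: (1·15.86 + 2) ξ₂ = 273.6 → ξ₂ = 15.32 kmol/h, ξ₁ = 243 kmol/h.
Outlet amounts (n = n₀ + Σ ν·ξ):
  G: 354 − 1(243) − 2(15.32) = 80.36
  B: 0 + 1(243) = 243
  D: 0 + 2(15.32) = 30.64

30.6 kmol/h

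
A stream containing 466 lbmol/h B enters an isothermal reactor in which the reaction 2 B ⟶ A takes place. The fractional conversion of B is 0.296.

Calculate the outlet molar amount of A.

69 lbmol/h

B reacted = 0.296 × 466 = 137.9 lbmol/h; ν_B = −2, so ξ = 137.9/2 = 68.97 lbmol/h.
Outlet amounts (n = n₀ + ν ξ):
  B: 466 − 2(68.97) = 328.1
  A: 0 + 1(68.97) = 68.97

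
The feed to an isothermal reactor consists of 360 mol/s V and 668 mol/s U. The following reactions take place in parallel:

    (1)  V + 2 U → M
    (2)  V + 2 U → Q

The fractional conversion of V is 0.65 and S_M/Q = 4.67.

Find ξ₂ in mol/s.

ξ₂ = 41.3 mol/s

Conversion of V: V consumed = 0.65 × 360 = 234 mol/s = 1ξ₁ + 1ξ₂.
Selectivity: 1ξ₁ / (1ξ₂) = 4.67 → ξ₁ = 4.67 ξ₂.
Substitute: (1·4.67 + 1) ξ₂ = 234 → ξ₂ = 41.27 mol/s, ξ₁ = 192.7 mol/s.
Outlet amounts (n = n₀ + Σ ν·ξ):
  V: 360 − 1(192.7) − 1(41.27) = 126
  U: 668 − 2(192.7) − 2(41.27) = 200
  M: 0 + 1(192.7) = 192.7
  Q: 0 + 1(41.27) = 41.27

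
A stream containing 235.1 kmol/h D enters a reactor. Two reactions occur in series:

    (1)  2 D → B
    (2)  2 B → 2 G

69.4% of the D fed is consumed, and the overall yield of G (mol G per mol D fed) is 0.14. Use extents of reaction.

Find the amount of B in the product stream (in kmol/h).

48.7 kmol/h

Conversion of D: D consumed = 2ξ₁ = 0.694 × 235.1 → ξ₁ = 81.58 kmol/h.
Yield of G: 2ξ₂ / 235.1 = 0.14 → ξ₂ = 16.46 kmol/h.
Outlet amounts (n = n₀ + Σ ν·ξ):
  D: 235.1 − 2(81.58) = 71.94
  B: 0 + 1(81.58) − 2(16.46) = 48.67
  G: 0 + 2(16.46) = 32.91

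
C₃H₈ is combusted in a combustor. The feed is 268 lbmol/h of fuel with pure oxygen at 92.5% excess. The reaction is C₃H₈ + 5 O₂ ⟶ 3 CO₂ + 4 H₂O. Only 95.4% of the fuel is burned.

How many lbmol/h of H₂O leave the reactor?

1020 lbmol/h

Stoichiometric O₂ = 5 × 268 = 1340 lbmol/h; O₂ fed = 1340 × 1.925 = 2580 lbmol/h.
Fuel reacted = 0.954 × 268 → ξ = 255.7 lbmol/h.
Outlet (n = n₀ + ν ξ):
  C₃H₈: 268 − 1(255.7) = 12.33
  O₂: 2580 − 5(255.7) = 1301
  CO₂: 0 + 3(255.7) = 767
  H₂O: 0 + 4(255.7) = 1023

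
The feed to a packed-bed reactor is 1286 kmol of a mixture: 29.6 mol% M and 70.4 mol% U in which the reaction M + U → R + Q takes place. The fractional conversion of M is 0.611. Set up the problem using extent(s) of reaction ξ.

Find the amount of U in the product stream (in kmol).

673 kmol

M reacted = 0.611 × 380.7 = 232.6 kmol; ν_M = −1, so ξ = 232.6/1 = 232.6 kmol.
Outlet amounts (n = n₀ + ν ξ):
  M: 380.7 − 1(232.6) = 148.1
  U: 905.3 − 1(232.6) = 672.8
  R: 0 + 1(232.6) = 232.6
  Q: 0 + 1(232.6) = 232.6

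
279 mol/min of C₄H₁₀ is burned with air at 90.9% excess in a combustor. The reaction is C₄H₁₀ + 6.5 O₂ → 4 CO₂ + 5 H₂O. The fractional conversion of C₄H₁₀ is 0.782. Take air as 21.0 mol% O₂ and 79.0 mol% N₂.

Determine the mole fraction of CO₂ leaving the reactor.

0.0511

Stoichiometric O₂ = 6.5 × 279 = 1814 mol/min; O₂ fed = 1814 × 1.909 = 3462 mol/min.
N₂ fed = 3462 × 79/21 = 13020 mol/min.
Fuel reacted = 0.782 × 279 → ξ = 218.2 mol/min.
Outlet (n = n₀ + ν ξ):
  C₄H₁₀: 279 − 1(218.2) = 60.82
  O₂: 3462 − 6.5(218.2) = 2044
  N₂: 13020 (inert)
  CO₂: 0 + 4(218.2) = 872.7
  H₂O: 0 + 5(218.2) = 1091
Total out = 17090 mol/min; y_CO₂ = 872.7 / 17090 = 0.05106.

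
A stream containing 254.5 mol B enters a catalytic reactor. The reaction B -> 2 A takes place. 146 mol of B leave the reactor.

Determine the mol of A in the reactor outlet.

217 mol

For B: n = n₀ − 1ξ → 146 = 254.5 − 1ξ, giving ξ = 108.5 mol.
Outlet amounts (n = n₀ + ν ξ):
  B: 254.5 − 1(108.5) = 146
  A: 0 + 2(108.5) = 217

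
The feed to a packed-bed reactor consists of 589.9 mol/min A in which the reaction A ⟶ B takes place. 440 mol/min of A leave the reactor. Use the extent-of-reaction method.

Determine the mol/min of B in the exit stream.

For A: n = n₀ − 1ξ → 440 = 589.9 − 1ξ, giving ξ = 149.9 mol/min.
Outlet amounts (n = n₀ + ν ξ):
  A: 589.9 − 1(149.9) = 440
  B: 0 + 1(149.9) = 149.9

150 mol/min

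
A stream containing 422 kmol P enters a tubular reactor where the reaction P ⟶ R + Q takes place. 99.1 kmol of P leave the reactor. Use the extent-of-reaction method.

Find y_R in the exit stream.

0.433

For P: n = n₀ − 1ξ → 99.1 = 422 − 1ξ, giving ξ = 322.9 kmol.
Outlet amounts (n = n₀ + ν ξ):
  P: 422 − 1(322.9) = 99.1
  R: 0 + 1(322.9) = 322.9
  Q: 0 + 1(322.9) = 322.9
Total out = 744.9 kmol; y_R = 322.9 / 744.9 = 0.4335.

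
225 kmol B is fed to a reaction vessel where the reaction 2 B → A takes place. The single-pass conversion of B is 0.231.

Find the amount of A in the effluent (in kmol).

B reacted = 0.231 × 225 = 51.98 kmol; ν_B = −2, so ξ = 51.98/2 = 25.99 kmol.
Outlet amounts (n = n₀ + ν ξ):
  B: 225 − 2(25.99) = 173
  A: 0 + 1(25.99) = 25.99

26 kmol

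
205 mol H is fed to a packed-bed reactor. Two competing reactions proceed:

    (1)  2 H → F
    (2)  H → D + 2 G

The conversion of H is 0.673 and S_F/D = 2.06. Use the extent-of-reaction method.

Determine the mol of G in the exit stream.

53.9 mol

Conversion of H: H consumed = 0.673 × 205 = 138 mol = 2ξ₁ + 1ξ₂.
Selectivity: 1ξ₁ / (1ξ₂) = 2.06 → ξ₁ = 2.06 ξ₂.
Substitute: (2·2.06 + 1) ξ₂ = 138 → ξ₂ = 26.95 mol, ξ₁ = 55.51 mol.
Outlet amounts (n = n₀ + Σ ν·ξ):
  H: 205 − 2(55.51) − 1(26.95) = 67.03
  F: 0 + 1(55.51) = 55.51
  D: 0 + 1(26.95) = 26.95
  G: 0 + 2(26.95) = 53.89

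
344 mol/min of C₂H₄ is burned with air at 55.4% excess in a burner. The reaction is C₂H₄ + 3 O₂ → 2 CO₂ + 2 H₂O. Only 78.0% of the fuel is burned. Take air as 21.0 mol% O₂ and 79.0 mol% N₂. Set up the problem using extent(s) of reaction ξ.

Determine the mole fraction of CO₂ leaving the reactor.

Stoichiometric O₂ = 3 × 344 = 1032 mol/min; O₂ fed = 1032 × 1.554 = 1604 mol/min.
N₂ fed = 1604 × 79/21 = 6033 mol/min.
Fuel reacted = 0.78 × 344 → ξ = 268.3 mol/min.
Outlet (n = n₀ + ν ξ):
  C₂H₄: 344 − 1(268.3) = 75.68
  O₂: 1604 − 3(268.3) = 798.8
  N₂: 6033 (inert)
  CO₂: 0 + 2(268.3) = 536.6
  H₂O: 0 + 2(268.3) = 536.6
Total out = 7981 mol/min; y_CO₂ = 536.6 / 7981 = 0.06724.

0.0672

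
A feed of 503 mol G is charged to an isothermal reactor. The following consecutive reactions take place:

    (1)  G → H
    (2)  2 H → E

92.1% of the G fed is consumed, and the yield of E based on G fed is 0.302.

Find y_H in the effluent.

Conversion of G: G consumed = 1ξ₁ = 0.921 × 503 → ξ₁ = 463.3 mol.
Yield of E: 1ξ₂ / 503 = 0.302 → ξ₂ = 151.9 mol.
Outlet amounts (n = n₀ + Σ ν·ξ):
  G: 503 − 1(463.3) = 39.74
  H: 0 + 1(463.3) − 2(151.9) = 159.5
  E: 0 + 1(151.9) = 151.9
Total out = 351.1 mol; y_H = 159.5 / 351.1 = 0.4542.

0.454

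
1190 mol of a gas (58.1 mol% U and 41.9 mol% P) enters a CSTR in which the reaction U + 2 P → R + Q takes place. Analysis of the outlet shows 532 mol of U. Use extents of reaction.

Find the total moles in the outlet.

1030 mol

For U: n = n₀ − 1ξ → 532 = 691.4 − 1ξ, giving ξ = 159.4 mol.
Outlet amounts (n = n₀ + ν ξ):
  U: 691.4 − 1(159.4) = 532
  P: 498.6 − 2(159.4) = 179.8
  R: 0 + 1(159.4) = 159.4
  Q: 0 + 1(159.4) = 159.4
Total out = 532 + 179.8 + 159.4 + 159.4 = 1031 mol.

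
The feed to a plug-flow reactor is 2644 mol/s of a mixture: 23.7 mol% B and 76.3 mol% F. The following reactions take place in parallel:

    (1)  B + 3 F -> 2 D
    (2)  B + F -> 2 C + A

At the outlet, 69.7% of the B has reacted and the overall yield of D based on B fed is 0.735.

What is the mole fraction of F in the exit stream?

0.469

Yield of D: 2ξ₁ / 626.6 = 0.735 → ξ₁ = 230.3 mol/s.
Conversion of B: 1ξ₁ + 1ξ₂ = 0.697 × 626.6 = 436.8 → ξ₂ = 206.5 mol/s.
Outlet amounts (n = n₀ + Σ ν·ξ):
  B: 626.6 − 1(230.3) − 1(206.5) = 189.9
  F: 2017 − 3(230.3) − 1(206.5) = 1120
  D: 0 + 2(230.3) = 460.6
  C: 0 + 2(206.5) = 412.9
  A: 0 + 1(206.5) = 206.5
Total out = 2390 mol/s; y_F = 1120 / 2390 = 0.4687.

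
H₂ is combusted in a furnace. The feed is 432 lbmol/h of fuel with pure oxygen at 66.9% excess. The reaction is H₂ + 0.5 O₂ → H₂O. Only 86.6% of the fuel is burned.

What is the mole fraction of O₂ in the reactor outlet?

0.286

Stoichiometric O₂ = 0.5 × 432 = 216 lbmol/h; O₂ fed = 216 × 1.669 = 360.5 lbmol/h.
Fuel reacted = 0.866 × 432 → ξ = 374.1 lbmol/h.
Outlet (n = n₀ + ν ξ):
  H₂: 432 − 1(374.1) = 57.89
  O₂: 360.5 − 0.5(374.1) = 173.4
  H₂O: 0 + 1(374.1) = 374.1
Total out = 605.4 lbmol/h; y_O₂ = 173.4 / 605.4 = 0.2865.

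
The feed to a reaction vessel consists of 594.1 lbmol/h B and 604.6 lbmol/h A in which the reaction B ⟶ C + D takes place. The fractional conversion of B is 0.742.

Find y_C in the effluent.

B reacted = 0.742 × 594.1 = 440.8 lbmol/h; ν_B = −1, so ξ = 440.8/1 = 440.8 lbmol/h.
Outlet amounts (n = n₀ + ν ξ):
  B: 594.1 − 1(440.8) = 153.3
  C: 0 + 1(440.8) = 440.8
  D: 0 + 1(440.8) = 440.8
  A: 604.6 (inert)
Total out = 1640 lbmol/h; y_C = 440.8 / 1640 = 0.2689.

0.269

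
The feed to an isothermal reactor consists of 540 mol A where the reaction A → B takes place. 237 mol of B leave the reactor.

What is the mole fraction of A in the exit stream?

0.561

For B: n = n₀ + 1ξ → 237 = 0 + 1ξ, giving ξ = 237 mol.
Outlet amounts (n = n₀ + ν ξ):
  A: 540 − 1(237) = 303
  B: 0 + 1(237) = 237
Total out = 540 mol; y_A = 303 / 540 = 0.5611.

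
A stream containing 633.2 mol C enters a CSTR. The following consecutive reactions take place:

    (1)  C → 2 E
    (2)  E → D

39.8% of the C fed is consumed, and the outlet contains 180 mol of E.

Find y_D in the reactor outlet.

0.366

Conversion of C: C consumed = 1ξ₁ = 0.398 × 633.2 → ξ₁ = 252 mol.
E balance: n_E = 0 + 2ξ₁ − 1ξ₂ = 180 → ξ₂ = (2·252 − 180)/1 = 324 mol.
Outlet amounts (n = n₀ + Σ ν·ξ):
  C: 633.2 − 1(252) = 381.2
  E: 0 + 2(252) − 1(324) = 180
  D: 0 + 1(324) = 324
Total out = 885.2 mol; y_D = 324 / 885.2 = 0.366.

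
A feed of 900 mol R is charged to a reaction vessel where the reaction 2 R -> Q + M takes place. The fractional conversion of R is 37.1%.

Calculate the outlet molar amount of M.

167 mol

R reacted = 0.371 × 900 = 333.9 mol; ν_R = −2, so ξ = 333.9/2 = 166.9 mol.
Outlet amounts (n = n₀ + ν ξ):
  R: 900 − 2(166.9) = 566.1
  Q: 0 + 1(166.9) = 166.9
  M: 0 + 1(166.9) = 166.9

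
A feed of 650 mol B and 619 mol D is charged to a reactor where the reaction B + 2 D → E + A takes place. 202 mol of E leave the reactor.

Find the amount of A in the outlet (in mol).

For E: n = n₀ + 1ξ → 202 = 0 + 1ξ, giving ξ = 202 mol.
Outlet amounts (n = n₀ + ν ξ):
  B: 650 − 1(202) = 448
  D: 619 − 2(202) = 215
  E: 0 + 1(202) = 202
  A: 0 + 1(202) = 202

202 mol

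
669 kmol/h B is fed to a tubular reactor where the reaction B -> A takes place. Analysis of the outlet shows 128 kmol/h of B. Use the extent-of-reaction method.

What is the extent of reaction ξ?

ξ = 541 kmol/h

For B: n = n₀ − 1ξ → 128 = 669 − 1ξ, giving ξ = 541 kmol/h.
Outlet amounts (n = n₀ + ν ξ):
  B: 669 − 1(541) = 128
  A: 0 + 1(541) = 541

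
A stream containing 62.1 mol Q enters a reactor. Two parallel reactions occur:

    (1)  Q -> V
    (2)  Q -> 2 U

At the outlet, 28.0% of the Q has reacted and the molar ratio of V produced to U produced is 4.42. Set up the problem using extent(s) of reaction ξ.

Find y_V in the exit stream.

0.245

Conversion of Q: Q consumed = 0.28 × 62.1 = 17.39 mol = 1ξ₁ + 1ξ₂.
Selectivity: 1ξ₁ / (2ξ₂) = 4.42 → ξ₁ = 8.84 ξ₂.
Substitute: (1·8.84 + 1) ξ₂ = 17.39 → ξ₂ = 1.767 mol, ξ₁ = 15.62 mol.
Outlet amounts (n = n₀ + Σ ν·ξ):
  Q: 62.1 − 1(15.62) − 1(1.767) = 44.71
  V: 0 + 1(15.62) = 15.62
  U: 0 + 2(1.767) = 3.534
Total out = 63.87 mol; y_V = 15.62 / 63.87 = 0.2446.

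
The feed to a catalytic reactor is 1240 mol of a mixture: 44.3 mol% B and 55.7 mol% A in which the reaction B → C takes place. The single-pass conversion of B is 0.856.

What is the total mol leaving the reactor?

1240 mol

B reacted = 0.856 × 549.3 = 470.2 mol; ν_B = −1, so ξ = 470.2/1 = 470.2 mol.
Outlet amounts (n = n₀ + ν ξ):
  B: 549.3 − 1(470.2) = 79.1
  C: 0 + 1(470.2) = 470.2
  A: 690.7 (inert)
Total out = 79.1 + 470.2 + 690.7 = 1240 mol.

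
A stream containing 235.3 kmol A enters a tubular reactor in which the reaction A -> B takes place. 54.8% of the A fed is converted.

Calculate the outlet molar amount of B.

129 kmol

A reacted = 0.548 × 235.3 = 128.9 kmol; ν_A = −1, so ξ = 128.9/1 = 128.9 kmol.
Outlet amounts (n = n₀ + ν ξ):
  A: 235.3 − 1(128.9) = 106.4
  B: 0 + 1(128.9) = 128.9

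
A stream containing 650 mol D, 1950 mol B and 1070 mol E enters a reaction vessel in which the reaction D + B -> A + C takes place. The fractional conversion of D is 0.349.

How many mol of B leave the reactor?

1720 mol

D reacted = 0.349 × 650 = 226.8 mol; ν_D = −1, so ξ = 226.8/1 = 226.8 mol.
Outlet amounts (n = n₀ + ν ξ):
  D: 650 − 1(226.8) = 423.1
  B: 1950 − 1(226.8) = 1723
  A: 0 + 1(226.8) = 226.8
  C: 0 + 1(226.8) = 226.8
  E: 1070 (inert)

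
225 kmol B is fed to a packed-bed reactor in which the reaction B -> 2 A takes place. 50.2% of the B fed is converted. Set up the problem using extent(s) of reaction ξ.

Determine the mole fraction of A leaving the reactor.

0.668

B reacted = 0.502 × 225 = 113 kmol; ν_B = −1, so ξ = 113/1 = 113 kmol.
Outlet amounts (n = n₀ + ν ξ):
  B: 225 − 1(113) = 112
  A: 0 + 2(113) = 225.9
Total out = 337.9 kmol; y_A = 225.9 / 337.9 = 0.6684.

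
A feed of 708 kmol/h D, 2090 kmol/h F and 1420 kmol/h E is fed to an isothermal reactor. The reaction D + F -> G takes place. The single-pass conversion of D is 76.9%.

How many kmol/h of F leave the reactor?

1550 kmol/h

D reacted = 0.769 × 708 = 544.5 kmol/h; ν_D = −1, so ξ = 544.5/1 = 544.5 kmol/h.
Outlet amounts (n = n₀ + ν ξ):
  D: 708 − 1(544.5) = 163.5
  F: 2090 − 1(544.5) = 1546
  G: 0 + 1(544.5) = 544.5
  E: 1420 (inert)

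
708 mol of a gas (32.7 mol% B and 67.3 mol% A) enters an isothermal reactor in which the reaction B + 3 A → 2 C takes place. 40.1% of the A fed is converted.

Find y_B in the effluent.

A reacted = 0.401 × 476.5 = 191.1 mol; ν_A = −3, so ξ = 191.1/3 = 63.69 mol.
Outlet amounts (n = n₀ + ν ξ):
  B: 231.5 − 1(63.69) = 167.8
  A: 476.5 − 3(63.69) = 285.4
  C: 0 + 2(63.69) = 127.4
Total out = 580.6 mol; y_B = 167.8 / 580.6 = 0.289.

0.289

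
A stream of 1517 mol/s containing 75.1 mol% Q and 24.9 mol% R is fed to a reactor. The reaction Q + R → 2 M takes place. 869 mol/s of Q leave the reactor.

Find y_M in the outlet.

For Q: n = n₀ − 1ξ → 869 = 1139 − 1ξ, giving ξ = 270.3 mol/s.
Outlet amounts (n = n₀ + ν ξ):
  Q: 1139 − 1(270.3) = 869
  R: 377.7 − 1(270.3) = 107.5
  M: 0 + 2(270.3) = 540.5
Total out = 1517 mol/s; y_M = 540.5 / 1517 = 0.3563.

0.356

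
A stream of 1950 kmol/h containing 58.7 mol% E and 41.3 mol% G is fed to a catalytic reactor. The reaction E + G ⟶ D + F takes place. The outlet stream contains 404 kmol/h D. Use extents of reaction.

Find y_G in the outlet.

For D: n = n₀ + 1ξ → 404 = 0 + 1ξ, giving ξ = 404 kmol/h.
Outlet amounts (n = n₀ + ν ξ):
  E: 1145 − 1(404) = 740.7
  G: 805.4 − 1(404) = 401.4
  D: 0 + 1(404) = 404
  F: 0 + 1(404) = 404
Total out = 1950 kmol/h; y_G = 401.4 / 1950 = 0.2058.

0.206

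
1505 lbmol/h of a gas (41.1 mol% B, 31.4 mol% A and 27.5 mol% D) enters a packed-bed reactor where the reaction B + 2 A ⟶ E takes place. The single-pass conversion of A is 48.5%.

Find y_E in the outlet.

A reacted = 0.485 × 472.6 = 229.2 lbmol/h; ν_A = −2, so ξ = 229.2/2 = 114.6 lbmol/h.
Outlet amounts (n = n₀ + ν ξ):
  B: 618.6 − 1(114.6) = 504
  A: 472.6 − 2(114.6) = 243.4
  E: 0 + 1(114.6) = 114.6
  D: 413.9 (inert)
Total out = 1276 lbmol/h; y_E = 114.6 / 1276 = 0.08982.

0.0898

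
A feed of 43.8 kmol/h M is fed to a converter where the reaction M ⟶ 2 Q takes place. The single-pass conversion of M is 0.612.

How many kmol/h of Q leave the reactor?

53.6 kmol/h

M reacted = 0.612 × 43.8 = 26.81 kmol/h; ν_M = −1, so ξ = 26.81/1 = 26.81 kmol/h.
Outlet amounts (n = n₀ + ν ξ):
  M: 43.8 − 1(26.81) = 16.99
  Q: 0 + 2(26.81) = 53.61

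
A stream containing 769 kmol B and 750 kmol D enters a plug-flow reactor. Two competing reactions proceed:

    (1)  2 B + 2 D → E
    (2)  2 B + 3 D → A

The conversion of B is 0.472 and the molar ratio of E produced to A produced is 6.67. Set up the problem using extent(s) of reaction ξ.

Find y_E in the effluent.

0.166

Conversion of B: B consumed = 0.472 × 769 = 363 kmol = 2ξ₁ + 2ξ₂.
Selectivity: 1ξ₁ / (1ξ₂) = 6.67 → ξ₁ = 6.67 ξ₂.
Substitute: (2·6.67 + 2) ξ₂ = 363 → ξ₂ = 23.66 kmol, ξ₁ = 157.8 kmol.
Outlet amounts (n = n₀ + Σ ν·ξ):
  B: 769 − 2(157.8) − 2(23.66) = 406
  D: 750 − 2(157.8) − 3(23.66) = 363.4
  E: 0 + 1(157.8) = 157.8
  A: 0 + 1(23.66) = 23.66
Total out = 950.9 kmol; y_E = 157.8 / 950.9 = 0.166.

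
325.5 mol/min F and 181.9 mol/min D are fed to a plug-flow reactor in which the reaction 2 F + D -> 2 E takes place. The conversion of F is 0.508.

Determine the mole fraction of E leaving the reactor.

F reacted = 0.508 × 325.5 = 165.4 mol/min; ν_F = −2, so ξ = 165.4/2 = 82.68 mol/min.
Outlet amounts (n = n₀ + ν ξ):
  F: 325.5 − 2(82.68) = 160.1
  D: 181.9 − 1(82.68) = 99.22
  E: 0 + 2(82.68) = 165.4
Total out = 424.7 mol/min; y_E = 165.4 / 424.7 = 0.3893.

0.389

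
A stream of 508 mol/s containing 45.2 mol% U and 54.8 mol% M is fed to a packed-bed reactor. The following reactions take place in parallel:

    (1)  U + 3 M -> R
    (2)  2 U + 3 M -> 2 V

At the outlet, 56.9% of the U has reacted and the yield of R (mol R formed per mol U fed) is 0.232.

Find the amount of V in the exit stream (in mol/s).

Yield of R: 1ξ₁ / 229.6 = 0.232 → ξ₁ = 53.27 mol/s.
Conversion of U: 1ξ₁ + 2ξ₂ = 0.569 × 229.6 = 130.7 → ξ₂ = 38.69 mol/s.
Outlet amounts (n = n₀ + Σ ν·ξ):
  U: 229.6 − 1(53.27) − 2(38.69) = 98.96
  M: 278.4 − 3(53.27) − 3(38.69) = 2.5
  R: 0 + 1(53.27) = 53.27
  V: 0 + 2(38.69) = 77.38

77.4 mol/s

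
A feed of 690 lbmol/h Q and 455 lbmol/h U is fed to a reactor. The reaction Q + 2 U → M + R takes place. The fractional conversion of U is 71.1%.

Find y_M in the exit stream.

U reacted = 0.711 × 455 = 323.5 lbmol/h; ν_U = −2, so ξ = 323.5/2 = 161.8 lbmol/h.
Outlet amounts (n = n₀ + ν ξ):
  Q: 690 − 1(161.8) = 528.2
  U: 455 − 2(161.8) = 131.5
  M: 0 + 1(161.8) = 161.8
  R: 0 + 1(161.8) = 161.8
Total out = 983.2 lbmol/h; y_M = 161.8 / 983.2 = 0.1645.

0.165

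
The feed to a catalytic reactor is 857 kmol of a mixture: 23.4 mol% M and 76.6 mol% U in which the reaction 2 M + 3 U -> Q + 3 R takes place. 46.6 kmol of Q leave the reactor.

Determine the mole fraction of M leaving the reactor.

For Q: n = n₀ + 1ξ → 46.6 = 0 + 1ξ, giving ξ = 46.6 kmol.
Outlet amounts (n = n₀ + ν ξ):
  M: 200.5 − 2(46.6) = 107.3
  U: 656.5 − 3(46.6) = 516.7
  Q: 0 + 1(46.6) = 46.6
  R: 0 + 3(46.6) = 139.8
Total out = 810.4 kmol; y_M = 107.3 / 810.4 = 0.1325.

0.132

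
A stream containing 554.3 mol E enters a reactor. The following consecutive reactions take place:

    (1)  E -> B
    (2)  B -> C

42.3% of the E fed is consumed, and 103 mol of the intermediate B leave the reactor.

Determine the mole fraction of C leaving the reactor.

Conversion of E: E consumed = 1ξ₁ = 0.423 × 554.3 → ξ₁ = 234.5 mol.
B balance: n_B = 0 + 1ξ₁ − 1ξ₂ = 103 → ξ₂ = (1·234.5 − 103)/1 = 131.5 mol.
Outlet amounts (n = n₀ + Σ ν·ξ):
  E: 554.3 − 1(234.5) = 319.8
  B: 0 + 1(234.5) − 1(131.5) = 103
  C: 0 + 1(131.5) = 131.5
Total out = 554.3 mol; y_C = 131.5 / 554.3 = 0.2372.

0.237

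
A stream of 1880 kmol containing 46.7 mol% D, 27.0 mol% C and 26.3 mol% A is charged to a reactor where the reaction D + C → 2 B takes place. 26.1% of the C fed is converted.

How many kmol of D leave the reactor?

745 kmol

C reacted = 0.261 × 507.6 = 132.5 kmol; ν_C = −1, so ξ = 132.5/1 = 132.5 kmol.
Outlet amounts (n = n₀ + ν ξ):
  D: 878 − 1(132.5) = 745.5
  C: 507.6 − 1(132.5) = 375.1
  B: 0 + 2(132.5) = 265
  A: 494.4 (inert)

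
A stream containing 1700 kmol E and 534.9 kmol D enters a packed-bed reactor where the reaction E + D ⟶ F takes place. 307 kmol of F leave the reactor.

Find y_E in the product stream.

0.723

For F: n = n₀ + 1ξ → 307 = 0 + 1ξ, giving ξ = 307 kmol.
Outlet amounts (n = n₀ + ν ξ):
  E: 1700 − 1(307) = 1393
  D: 534.9 − 1(307) = 227.9
  F: 0 + 1(307) = 307
Total out = 1928 kmol; y_E = 1393 / 1928 = 0.7225.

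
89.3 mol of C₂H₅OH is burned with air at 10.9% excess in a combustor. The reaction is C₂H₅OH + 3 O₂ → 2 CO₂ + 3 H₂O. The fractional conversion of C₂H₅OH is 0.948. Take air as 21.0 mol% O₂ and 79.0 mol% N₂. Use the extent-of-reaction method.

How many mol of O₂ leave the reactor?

43.1 mol

Stoichiometric O₂ = 3 × 89.3 = 267.9 mol; O₂ fed = 267.9 × 1.109 = 297.1 mol.
N₂ fed = 297.1 × 79/21 = 1118 mol.
Fuel reacted = 0.948 × 89.3 → ξ = 84.66 mol.
Outlet (n = n₀ + ν ξ):
  C₂H₅OH: 89.3 − 1(84.66) = 4.644
  O₂: 297.1 − 3(84.66) = 43.13
  N₂: 1118 (inert)
  CO₂: 0 + 2(84.66) = 169.3
  H₂O: 0 + 3(84.66) = 254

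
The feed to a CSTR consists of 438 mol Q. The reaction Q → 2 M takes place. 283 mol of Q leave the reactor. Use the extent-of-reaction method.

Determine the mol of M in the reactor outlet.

310 mol

For Q: n = n₀ − 1ξ → 283 = 438 − 1ξ, giving ξ = 155 mol.
Outlet amounts (n = n₀ + ν ξ):
  Q: 438 − 1(155) = 283
  M: 0 + 2(155) = 310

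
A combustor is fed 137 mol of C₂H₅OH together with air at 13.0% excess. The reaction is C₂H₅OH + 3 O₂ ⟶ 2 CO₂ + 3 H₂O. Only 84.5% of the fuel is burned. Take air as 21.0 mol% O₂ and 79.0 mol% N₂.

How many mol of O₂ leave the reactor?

117 mol

Stoichiometric O₂ = 3 × 137 = 411 mol; O₂ fed = 411 × 1.130 = 464.4 mol.
N₂ fed = 464.4 × 79/21 = 1747 mol.
Fuel reacted = 0.845 × 137 → ξ = 115.8 mol.
Outlet (n = n₀ + ν ξ):
  C₂H₅OH: 137 − 1(115.8) = 21.23
  O₂: 464.4 − 3(115.8) = 117.1
  N₂: 1747 (inert)
  CO₂: 0 + 2(115.8) = 231.5
  H₂O: 0 + 3(115.8) = 347.3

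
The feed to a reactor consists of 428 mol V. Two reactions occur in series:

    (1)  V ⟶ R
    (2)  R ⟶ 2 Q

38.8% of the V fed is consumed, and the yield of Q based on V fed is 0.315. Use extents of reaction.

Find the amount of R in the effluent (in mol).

Conversion of V: V consumed = 1ξ₁ = 0.388 × 428 → ξ₁ = 166.1 mol.
Yield of Q: 2ξ₂ / 428 = 0.315 → ξ₂ = 67.41 mol.
Outlet amounts (n = n₀ + Σ ν·ξ):
  V: 428 − 1(166.1) = 261.9
  R: 0 + 1(166.1) − 1(67.41) = 98.65
  Q: 0 + 2(67.41) = 134.8

98.7 mol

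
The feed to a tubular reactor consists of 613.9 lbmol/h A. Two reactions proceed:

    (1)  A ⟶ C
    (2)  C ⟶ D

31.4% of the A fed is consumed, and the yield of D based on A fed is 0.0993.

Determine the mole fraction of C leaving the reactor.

Conversion of A: A consumed = 1ξ₁ = 0.314 × 613.9 → ξ₁ = 192.8 lbmol/h.
Yield of D: 1ξ₂ / 613.9 = 0.0993 → ξ₂ = 60.96 lbmol/h.
Outlet amounts (n = n₀ + Σ ν·ξ):
  A: 613.9 − 1(192.8) = 421.1
  C: 0 + 1(192.8) − 1(60.96) = 131.8
  D: 0 + 1(60.96) = 60.96
Total out = 613.9 lbmol/h; y_C = 131.8 / 613.9 = 0.2147.

0.215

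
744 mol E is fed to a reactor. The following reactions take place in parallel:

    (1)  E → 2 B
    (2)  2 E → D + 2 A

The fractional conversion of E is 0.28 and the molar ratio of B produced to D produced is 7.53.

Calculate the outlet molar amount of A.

Conversion of E: E consumed = 0.28 × 744 = 208.3 mol = 1ξ₁ + 2ξ₂.
Selectivity: 2ξ₁ / (1ξ₂) = 7.53 → ξ₁ = 3.765 ξ₂.
Substitute: (1·3.765 + 2) ξ₂ = 208.3 → ξ₂ = 36.14 mol, ξ₁ = 136 mol.
Outlet amounts (n = n₀ + Σ ν·ξ):
  E: 744 − 1(136) − 2(36.14) = 535.7
  B: 0 + 2(136) = 272.1
  D: 0 + 1(36.14) = 36.14
  A: 0 + 2(36.14) = 72.27

72.3 mol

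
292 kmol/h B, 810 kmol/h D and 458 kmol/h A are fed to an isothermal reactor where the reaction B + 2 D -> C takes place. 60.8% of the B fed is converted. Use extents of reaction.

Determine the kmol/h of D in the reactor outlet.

455 kmol/h

B reacted = 0.608 × 292 = 177.5 kmol/h; ν_B = −1, so ξ = 177.5/1 = 177.5 kmol/h.
Outlet amounts (n = n₀ + ν ξ):
  B: 292 − 1(177.5) = 114.5
  D: 810 − 2(177.5) = 454.9
  C: 0 + 1(177.5) = 177.5
  A: 458 (inert)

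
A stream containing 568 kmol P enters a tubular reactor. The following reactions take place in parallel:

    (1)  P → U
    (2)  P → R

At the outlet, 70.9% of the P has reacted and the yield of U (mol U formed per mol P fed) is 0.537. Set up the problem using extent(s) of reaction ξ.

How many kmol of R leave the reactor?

97.7 kmol

Yield of U: 1ξ₁ / 568 = 0.537 → ξ₁ = 305 kmol.
Conversion of P: 1ξ₁ + 1ξ₂ = 0.709 × 568 = 402.7 → ξ₂ = 97.7 kmol.
Outlet amounts (n = n₀ + Σ ν·ξ):
  P: 568 − 1(305) − 1(97.7) = 165.3
  U: 0 + 1(305) = 305
  R: 0 + 1(97.7) = 97.7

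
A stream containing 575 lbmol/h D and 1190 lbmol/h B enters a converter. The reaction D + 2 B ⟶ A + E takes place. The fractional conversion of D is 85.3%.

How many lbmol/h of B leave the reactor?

209 lbmol/h

D reacted = 0.853 × 575 = 490.5 lbmol/h; ν_D = −1, so ξ = 490.5/1 = 490.5 lbmol/h.
Outlet amounts (n = n₀ + ν ξ):
  D: 575 − 1(490.5) = 84.53
  B: 1190 − 2(490.5) = 209.1
  A: 0 + 1(490.5) = 490.5
  E: 0 + 1(490.5) = 490.5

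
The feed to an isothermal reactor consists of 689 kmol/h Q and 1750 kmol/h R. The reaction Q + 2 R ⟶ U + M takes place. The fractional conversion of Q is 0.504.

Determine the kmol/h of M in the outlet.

347 kmol/h

Q reacted = 0.504 × 689 = 347.3 kmol/h; ν_Q = −1, so ξ = 347.3/1 = 347.3 kmol/h.
Outlet amounts (n = n₀ + ν ξ):
  Q: 689 − 1(347.3) = 341.7
  R: 1750 − 2(347.3) = 1055
  U: 0 + 1(347.3) = 347.3
  M: 0 + 1(347.3) = 347.3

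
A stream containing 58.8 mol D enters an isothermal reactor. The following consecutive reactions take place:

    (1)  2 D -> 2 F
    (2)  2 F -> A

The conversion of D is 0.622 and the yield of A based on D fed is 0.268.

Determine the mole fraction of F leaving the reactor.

Conversion of D: D consumed = 2ξ₁ = 0.622 × 58.8 → ξ₁ = 18.29 mol.
Yield of A: 1ξ₂ / 58.8 = 0.268 → ξ₂ = 15.76 mol.
Outlet amounts (n = n₀ + Σ ν·ξ):
  D: 58.8 − 2(18.29) = 22.23
  F: 0 + 2(18.29) − 2(15.76) = 5.057
  A: 0 + 1(15.76) = 15.76
Total out = 43.04 mol; y_F = 5.057 / 43.04 = 0.1175.

0.117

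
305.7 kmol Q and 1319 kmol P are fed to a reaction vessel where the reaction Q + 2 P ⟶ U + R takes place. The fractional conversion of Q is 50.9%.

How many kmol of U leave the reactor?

156 kmol

Q reacted = 0.509 × 305.7 = 155.6 kmol; ν_Q = −1, so ξ = 155.6/1 = 155.6 kmol.
Outlet amounts (n = n₀ + ν ξ):
  Q: 305.7 − 1(155.6) = 150.1
  P: 1319 − 2(155.6) = 1008
  U: 0 + 1(155.6) = 155.6
  R: 0 + 1(155.6) = 155.6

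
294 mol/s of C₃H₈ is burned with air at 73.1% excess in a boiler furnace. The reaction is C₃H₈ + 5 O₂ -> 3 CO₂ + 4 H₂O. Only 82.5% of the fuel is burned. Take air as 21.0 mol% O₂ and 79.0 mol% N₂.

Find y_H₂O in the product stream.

0.0767

Stoichiometric O₂ = 5 × 294 = 1470 mol/s; O₂ fed = 1470 × 1.731 = 2545 mol/s.
N₂ fed = 2545 × 79/21 = 9572 mol/s.
Fuel reacted = 0.825 × 294 → ξ = 242.5 mol/s.
Outlet (n = n₀ + ν ξ):
  C₃H₈: 294 − 1(242.5) = 51.45
  O₂: 2545 − 5(242.5) = 1332
  N₂: 9572 (inert)
  CO₂: 0 + 3(242.5) = 727.6
  H₂O: 0 + 4(242.5) = 970.2
Total out = 12650 mol/s; y_H₂O = 970.2 / 12650 = 0.07667.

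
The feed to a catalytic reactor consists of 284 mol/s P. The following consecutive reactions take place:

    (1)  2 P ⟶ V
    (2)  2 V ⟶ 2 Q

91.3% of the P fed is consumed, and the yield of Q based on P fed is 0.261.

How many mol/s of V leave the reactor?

Conversion of P: P consumed = 2ξ₁ = 0.913 × 284 → ξ₁ = 129.6 mol/s.
Yield of Q: 2ξ₂ / 284 = 0.261 → ξ₂ = 37.06 mol/s.
Outlet amounts (n = n₀ + Σ ν·ξ):
  P: 284 − 2(129.6) = 24.71
  V: 0 + 1(129.6) − 2(37.06) = 55.52
  Q: 0 + 2(37.06) = 74.12

55.5 mol/s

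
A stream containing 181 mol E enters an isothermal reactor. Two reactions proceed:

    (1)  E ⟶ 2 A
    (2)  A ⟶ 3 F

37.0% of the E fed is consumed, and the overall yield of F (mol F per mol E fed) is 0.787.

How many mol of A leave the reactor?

86.5 mol

Conversion of E: E consumed = 1ξ₁ = 0.37 × 181 → ξ₁ = 66.97 mol.
Yield of F: 3ξ₂ / 181 = 0.787 → ξ₂ = 47.48 mol.
Outlet amounts (n = n₀ + Σ ν·ξ):
  E: 181 − 1(66.97) = 114
  A: 0 + 2(66.97) − 1(47.48) = 86.46
  F: 0 + 3(47.48) = 142.4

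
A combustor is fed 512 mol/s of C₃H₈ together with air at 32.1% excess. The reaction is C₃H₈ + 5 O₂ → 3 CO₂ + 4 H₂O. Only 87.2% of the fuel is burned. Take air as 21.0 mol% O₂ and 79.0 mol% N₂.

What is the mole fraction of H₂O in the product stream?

Stoichiometric O₂ = 5 × 512 = 2560 mol/s; O₂ fed = 2560 × 1.321 = 3382 mol/s.
N₂ fed = 3382 × 79/21 = 12720 mol/s.
Fuel reacted = 0.872 × 512 → ξ = 446.5 mol/s.
Outlet (n = n₀ + ν ξ):
  C₃H₈: 512 − 1(446.5) = 65.54
  O₂: 3382 − 5(446.5) = 1149
  N₂: 12720 (inert)
  CO₂: 0 + 3(446.5) = 1339
  H₂O: 0 + 4(446.5) = 1786
Total out = 17060 mol/s; y_H₂O = 1786 / 17060 = 0.1047.

0.105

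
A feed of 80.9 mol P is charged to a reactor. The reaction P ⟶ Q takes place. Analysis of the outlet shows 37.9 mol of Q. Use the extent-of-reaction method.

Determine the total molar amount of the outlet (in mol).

For Q: n = n₀ + 1ξ → 37.9 = 0 + 1ξ, giving ξ = 37.9 mol.
Outlet amounts (n = n₀ + ν ξ):
  P: 80.9 − 1(37.9) = 43
  Q: 0 + 1(37.9) = 37.9
Total out = 43 + 37.9 = 80.9 mol.

80.9 mol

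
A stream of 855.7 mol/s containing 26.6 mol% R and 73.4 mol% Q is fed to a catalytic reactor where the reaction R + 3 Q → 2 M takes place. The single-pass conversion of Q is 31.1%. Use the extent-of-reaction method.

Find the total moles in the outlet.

Q reacted = 0.311 × 628.1 = 195.3 mol/s; ν_Q = −3, so ξ = 195.3/3 = 65.11 mol/s.
Outlet amounts (n = n₀ + ν ξ):
  R: 227.6 − 1(65.11) = 162.5
  Q: 628.1 − 3(65.11) = 432.7
  M: 0 + 2(65.11) = 130.2
Total out = 162.5 + 432.7 + 130.2 = 725.5 mol/s.

725 mol/s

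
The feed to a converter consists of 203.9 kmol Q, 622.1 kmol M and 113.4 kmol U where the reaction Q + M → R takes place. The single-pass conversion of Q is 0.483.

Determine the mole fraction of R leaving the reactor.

0.117

Q reacted = 0.483 × 203.9 = 98.48 kmol; ν_Q = −1, so ξ = 98.48/1 = 98.48 kmol.
Outlet amounts (n = n₀ + ν ξ):
  Q: 203.9 − 1(98.48) = 105.4
  M: 622.1 − 1(98.48) = 523.6
  R: 0 + 1(98.48) = 98.48
  U: 113.4 (inert)
Total out = 840.9 kmol; y_R = 98.48 / 840.9 = 0.1171.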